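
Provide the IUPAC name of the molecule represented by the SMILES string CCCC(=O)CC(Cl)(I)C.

The longest carbon chain that includes the carbonyl has 7 carbons, so the parent hydride is heptane.
A ketone (C=O on an internal carbon) is the principal characteristic group, giving the suffix -one.
Choose the numbering such that the substituent locant set {2,2} is lower than {6,6} at the first point of difference.
That gives the carbonyl at C-4; a chloro group at C-2; an iodo group at C-2.
Substituent prefixes are cited in alphabetical order (multiplying prefixes like di-/tri- are ignored for ordering).
The name is 2-chloro-2-iodoheptan-4-one.

2-chloro-2-iodoheptan-4-one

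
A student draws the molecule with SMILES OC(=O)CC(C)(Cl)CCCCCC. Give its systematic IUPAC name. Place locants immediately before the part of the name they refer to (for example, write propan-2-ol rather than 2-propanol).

3-chloro-3-methylnonanoic acid

The longest chain bearing the –COOH group is 9 carbons long (nonane).
The highest-priority functional group is a carboxylic acid (terminal –COOH), so the name ends in -oic acid.
The numbering direction is chosen so that the carboxylic acid carbon is C-1 by definition.
With this numbering: a chloro group at C-3; a methyl group at C-3.
Substituent prefixes are cited in alphabetical order (multiplying prefixes like di-/tri- are ignored for ordering).
Putting it together: 3-chloro-3-methylnonanoic acid.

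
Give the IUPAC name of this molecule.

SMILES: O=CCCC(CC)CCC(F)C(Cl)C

The longest chain bearing the –CHO group is 9 carbons long (nonane).
An aldehyde (terminal –CHO) is the principal characteristic group, giving the suffix -al.
Number the chain so that the aldehyde carbon is C-1 by definition.
This places a chloro group at C-8; an ethyl group at C-4; a fluoro group at C-7.
Substituent prefixes are cited in alphabetical order (multiplying prefixes like di-/tri- are ignored for ordering).
The name is 8-chloro-4-ethyl-7-fluorononanal.

8-chloro-4-ethyl-7-fluorononanal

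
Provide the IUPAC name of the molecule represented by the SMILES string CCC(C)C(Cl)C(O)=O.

2-chloro-3-methylpentanoic acid

The longest carbon chain that includes the –COOH group has 5 carbons, so the parent hydride is pentane.
The principal characteristic group is a carboxylic acid (terminal –COOH), named with the suffix -oic acid.
Choose the numbering such that the carboxylic acid carbon is C-1 by definition.
With this numbering: a chloro group at C-2; a methyl group at C-3.
Prefixes are listed alphabetically: chloro, methyl.
Assembling the pieces gives 2-chloro-3-methylpentanoic acid.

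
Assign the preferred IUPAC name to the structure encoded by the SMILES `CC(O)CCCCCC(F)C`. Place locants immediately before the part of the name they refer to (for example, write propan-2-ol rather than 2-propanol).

The longest carbon chain that includes the –OH group has 9 carbons, so the parent hydride is nonane.
The principal characteristic group is an alcohol (–OH), named with the suffix -ol.
Number the chain so that numbering from this end puts the hydroxyl group at C-2 rather than C-8.
This places the hydroxyl at C-2; a fluoro group at C-8.
The name is 8-fluorononan-2-ol.

8-fluorononan-2-ol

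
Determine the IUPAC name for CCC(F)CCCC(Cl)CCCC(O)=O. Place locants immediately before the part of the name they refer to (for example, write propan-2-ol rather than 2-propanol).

5-chloro-9-fluoroundecanoic acid

The longest chain bearing the –COOH group is 11 carbons long (undecane).
The principal characteristic group is a carboxylic acid (terminal –COOH), named with the suffix -oic acid.
Number the chain so that the carboxylic acid carbon is C-1 by definition.
This places a chloro group at C-5; a fluoro group at C-9.
The substituents are ordered alphabetically, ignoring any di-/tri- multipliers.
Putting it together: 5-chloro-9-fluoroundecanoic acid.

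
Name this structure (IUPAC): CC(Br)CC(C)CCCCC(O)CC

10-bromo-8-methylundecan-3-ol

The longest carbon chain that includes the –OH group has 11 carbons, so the parent hydride is undecane.
The highest-priority functional group is an alcohol (–OH), so the name ends in -ol.
The numbering direction is chosen so that numbering from this end puts the hydroxyl group at C-3 rather than C-9.
With this numbering: the hydroxyl at C-3; a bromo group at C-10; a methyl group at C-8.
The substituents are ordered alphabetically, ignoring any di-/tri- multipliers.
The name is 10-bromo-8-methylundecan-3-ol.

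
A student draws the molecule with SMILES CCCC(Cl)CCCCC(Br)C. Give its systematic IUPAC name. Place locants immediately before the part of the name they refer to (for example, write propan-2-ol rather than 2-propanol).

The parent chain contains 10 carbons (decane).
The numbering direction is chosen so that the substituent locant set {2,7} is lower than {4,9} at the first point of difference.
This places a bromo group at C-2; a chloro group at C-7.
Substituent prefixes are cited in alphabetical order (multiplying prefixes like di-/tri- are ignored for ordering).
Assembling the pieces gives 2-bromo-7-chlorodecane.

2-bromo-7-chlorodecane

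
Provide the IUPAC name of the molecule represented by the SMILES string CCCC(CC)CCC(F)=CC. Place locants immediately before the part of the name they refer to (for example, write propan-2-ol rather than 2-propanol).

6-ethyl-3-fluoronon-2-ene

The longest carbon chain that includes the multiple bond has 9 carbons, so the parent hydride is nonane.
The chain contains a C=C double bond, so the unsaturation ending is -ene.
Number the chain so that numbering from this end puts the double bond at C-2 rather than C-7.
This places the double bond between C-2 and C-3; an ethyl group at C-6; a fluoro group at C-3.
The substituents are ordered alphabetically, ignoring any di-/tri- multipliers.
The name is 6-ethyl-3-fluoronon-2-ene.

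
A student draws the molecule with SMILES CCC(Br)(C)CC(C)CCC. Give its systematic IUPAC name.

3-bromo-3,5-dimethyloctane

The longest carbon chain is 8 atoms: the parent is octane.
Number the chain so that the substituent locant set {3,3,5} is lower than {4,6,6} at the first point of difference.
That gives a bromo group at C-3; methyl groups at C-3 and C-5.
Prefixes are listed alphabetically: bromo, methyl.
Putting it together: 3-bromo-3,5-dimethyloctane.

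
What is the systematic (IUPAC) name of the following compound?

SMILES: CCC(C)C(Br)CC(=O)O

The longest chain bearing the –COOH group is 6 carbons long (hexane).
The principal characteristic group is a carboxylic acid (terminal –COOH), named with the suffix -oic acid.
The numbering direction is chosen so that the carboxylic acid carbon is C-1 by definition.
With this numbering: a bromo group at C-3; a methyl group at C-4.
Substituent prefixes are cited in alphabetical order (multiplying prefixes like di-/tri- are ignored for ordering).
Assembling the pieces gives 3-bromo-4-methylhexanoic acid.

3-bromo-4-methylhexanoic acid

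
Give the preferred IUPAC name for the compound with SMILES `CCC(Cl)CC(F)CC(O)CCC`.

Counting along the main chain through the –OH group gives 10 carbons: the parent is decane.
An alcohol (–OH) is the principal characteristic group, giving the suffix -ol.
The numbering direction is chosen so that numbering from this end puts the hydroxyl group at C-4 rather than C-7.
With this numbering: the hydroxyl at C-4; a chloro group at C-8; a fluoro group at C-6.
Substituent prefixes are cited in alphabetical order (multiplying prefixes like di-/tri- are ignored for ordering).
The name is 8-chloro-6-fluorodecan-4-ol.

8-chloro-6-fluorodecan-4-ol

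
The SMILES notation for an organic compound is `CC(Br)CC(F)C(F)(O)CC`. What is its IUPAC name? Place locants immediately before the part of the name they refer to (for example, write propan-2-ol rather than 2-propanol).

The longest chain bearing the –OH group is 7 carbons long (heptane).
The highest-priority functional group is an alcohol (–OH), so the name ends in -ol.
Choose the numbering such that numbering from this end puts the hydroxyl group at C-3 rather than C-5.
With this numbering: the hydroxyl at C-3; a bromo group at C-6; fluoro groups at C-3 and C-4.
Substituent prefixes are cited in alphabetical order (multiplying prefixes like di-/tri- are ignored for ordering).
The name is 6-bromo-3,4-difluoroheptan-3-ol.

6-bromo-3,4-difluoroheptan-3-ol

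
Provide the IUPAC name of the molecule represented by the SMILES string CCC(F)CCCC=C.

The longest chain bearing the multiple bond is 8 carbons long (octane).
A C=C double bond in the chain gives the infix -ene-.
The numbering direction is chosen so that numbering from this end puts the double bond at C-1 rather than C-7.
With this numbering: the double bond between C-1 and C-2; a fluoro group at C-6.
The name is 6-fluorooct-1-ene.

6-fluorooct-1-ene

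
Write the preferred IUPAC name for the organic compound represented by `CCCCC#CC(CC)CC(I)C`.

4-ethyl-2-iododec-5-yne

Counting along the main chain through the multiple bond gives 10 carbons: the parent is decane.
A C≡C triple bond in the chain gives the infix -yne-.
Number the chain so that the substituent locant set {2,4} is lower than {7,9} at the first point of difference.
With this numbering: the triple bond between C-5 and C-6; an ethyl group at C-4; an iodo group at C-2.
The substituents are ordered alphabetically, ignoring any di-/tri- multipliers.
The name is 4-ethyl-2-iododec-5-yne.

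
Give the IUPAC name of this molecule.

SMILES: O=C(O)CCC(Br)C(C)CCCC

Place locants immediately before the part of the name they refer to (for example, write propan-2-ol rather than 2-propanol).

The longest carbon chain that includes the –COOH group has 9 carbons, so the parent hydride is nonane.
The highest-priority functional group is a carboxylic acid (terminal –COOH), so the name ends in -oic acid.
Choose the numbering such that the carboxylic acid carbon is C-1 by definition.
This places a bromo group at C-4; a methyl group at C-5.
Substituent prefixes are cited in alphabetical order (multiplying prefixes like di-/tri- are ignored for ordering).
Assembling the pieces gives 4-bromo-5-methylnonanoic acid.

4-bromo-5-methylnonanoic acid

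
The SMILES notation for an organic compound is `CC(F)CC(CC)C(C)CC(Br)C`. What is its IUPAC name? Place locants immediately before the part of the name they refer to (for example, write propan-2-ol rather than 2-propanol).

2-bromo-5-ethyl-7-fluoro-4-methyloctane

The longest continuous carbon chain has 8 atoms, so the parent hydride is octane.
Choose the numbering such that the locant sets are identical either way, so the alphabetically earlier bromo substituent takes the lower locant (2 rather than 7).
That gives a bromo group at C-2; an ethyl group at C-5; a fluoro group at C-7; a methyl group at C-4.
Prefixes are listed alphabetically: bromo, ethyl, fluoro, methyl.
Assembling the pieces gives 2-bromo-5-ethyl-7-fluoro-4-methyloctane.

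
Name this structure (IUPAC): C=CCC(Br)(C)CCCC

4-bromo-4-methyloct-1-ene

The longest chain bearing the multiple bond is 8 carbons long (octane).
A C=C double bond in the chain gives the infix -ene-.
Choose the numbering such that numbering from this end puts the double bond at C-1 rather than C-7.
With this numbering: the double bond between C-1 and C-2; a bromo group at C-4; a methyl group at C-4.
Prefixes are listed alphabetically: bromo, methyl.
Putting it together: 4-bromo-4-methyloct-1-ene.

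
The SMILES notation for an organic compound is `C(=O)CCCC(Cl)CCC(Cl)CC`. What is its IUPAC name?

The longest chain bearing the –CHO group is 10 carbons long (decane).
The principal characteristic group is an aldehyde (terminal –CHO), named with the suffix -al.
Choose the numbering such that the aldehyde carbon is C-1 by definition.
That gives chloro groups at C-5 and C-8.
The name is 5,8-dichlorodecanal.

5,8-dichlorodecanal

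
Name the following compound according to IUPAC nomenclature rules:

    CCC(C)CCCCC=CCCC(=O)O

10-methyldodec-4-enoic acid

The longest carbon chain that includes the –COOH group and the multiple bond has 12 carbons, so the parent hydride is dodecane.
The highest-priority functional group is a carboxylic acid (terminal –COOH), so the name ends in -oic acid.
There is one C=C double bond, indicated by the ending -ene.
Number the chain so that the carboxylic acid carbon is C-1 by definition.
This places the double bond between C-4 and C-5; a methyl group at C-10.
The name is 10-methyldodec-4-enoic acid.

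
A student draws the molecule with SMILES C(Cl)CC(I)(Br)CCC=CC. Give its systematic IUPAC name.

6-bromo-8-chloro-6-iodooct-2-ene

The longest carbon chain that includes the multiple bond has 8 carbons, so the parent hydride is octane.
There is one C=C double bond, indicated by the ending -ene.
The numbering direction is chosen so that numbering from this end puts the double bond at C-2 rather than C-6.
That gives the double bond between C-2 and C-3; a bromo group at C-6; a chloro group at C-8; an iodo group at C-6.
Substituent prefixes are cited in alphabetical order (multiplying prefixes like di-/tri- are ignored for ordering).
Putting it together: 6-bromo-8-chloro-6-iodooct-2-ene.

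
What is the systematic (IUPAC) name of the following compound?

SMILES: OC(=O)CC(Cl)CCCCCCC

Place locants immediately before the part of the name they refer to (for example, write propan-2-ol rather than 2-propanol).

3-chlorodecanoic acid

The longest carbon chain that includes the –COOH group has 10 carbons, so the parent hydride is decane.
The principal characteristic group is a carboxylic acid (terminal –COOH), named with the suffix -oic acid.
Choose the numbering such that the carboxylic acid carbon is C-1 by definition.
With this numbering: a chloro group at C-3.
Assembling the pieces gives 3-chlorodecanoic acid.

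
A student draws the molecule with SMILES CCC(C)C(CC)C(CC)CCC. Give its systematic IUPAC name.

The longest continuous carbon chain has 8 atoms, so the parent hydride is octane.
Number the chain so that the substituent locant set {3,4,5} is lower than {4,5,6} at the first point of difference.
That gives ethyl groups at C-4 and C-5; a methyl group at C-3.
Substituent prefixes are cited in alphabetical order (multiplying prefixes like di-/tri- are ignored for ordering).
The name is 4,5-diethyl-3-methyloctane.

4,5-diethyl-3-methyloctane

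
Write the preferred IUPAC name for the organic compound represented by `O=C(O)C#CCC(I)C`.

The longest carbon chain that includes the –COOH group and the multiple bond has 6 carbons, so the parent hydride is hexane.
A carboxylic acid (terminal –COOH) is the principal characteristic group, giving the suffix -oic acid.
A C≡C triple bond in the chain gives the infix -yne-.
Choose the numbering such that the carboxylic acid carbon is C-1 by definition.
With this numbering: the triple bond between C-2 and C-3; an iodo group at C-5.
Assembling the pieces gives 5-iodohex-2-ynoic acid.

5-iodohex-2-ynoic acid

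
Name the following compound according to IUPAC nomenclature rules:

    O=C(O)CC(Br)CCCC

3-bromoheptanoic acid

Counting along the main chain through the –COOH group gives 7 carbons: the parent is heptane.
The highest-priority functional group is a carboxylic acid (terminal –COOH), so the name ends in -oic acid.
The numbering direction is chosen so that the carboxylic acid carbon is C-1 by definition.
This places a bromo group at C-3.
Putting it together: 3-bromoheptanoic acid.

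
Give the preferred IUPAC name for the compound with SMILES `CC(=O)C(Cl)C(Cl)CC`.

The longest chain bearing the carbonyl is 6 carbons long (hexane).
A ketone (C=O on an internal carbon) is the principal characteristic group, giving the suffix -one.
Number the chain so that numbering from this end puts the carbonyl group at C-2 rather than C-5.
This places the carbonyl at C-2; chloro groups at C-3 and C-4.
Putting it together: 3,4-dichlorohexan-2-one.

3,4-dichlorohexan-2-one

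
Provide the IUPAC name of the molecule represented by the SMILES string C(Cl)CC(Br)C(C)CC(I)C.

The longest carbon chain is 7 atoms: the parent is heptane.
Choose the numbering such that the substituent locant set {1,3,4,6} is lower than {2,4,5,7} at the first point of difference.
That gives a bromo group at C-3; a chloro group at C-1; an iodo group at C-6; a methyl group at C-4.
The substituents are ordered alphabetically, ignoring any di-/tri- multipliers.
Putting it together: 3-bromo-1-chloro-6-iodo-4-methylheptane.

3-bromo-1-chloro-6-iodo-4-methylheptane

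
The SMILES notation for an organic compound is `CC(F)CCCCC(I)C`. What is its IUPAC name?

2-fluoro-7-iodooctane

The longest continuous carbon chain has 8 atoms, so the parent hydride is octane.
Number the chain so that the locant sets are identical either way, so the alphabetically earlier fluoro substituent takes the lower locant (2 rather than 7).
This places a fluoro group at C-2; an iodo group at C-7.
Substituent prefixes are cited in alphabetical order (multiplying prefixes like di-/tri- are ignored for ordering).
Assembling the pieces gives 2-fluoro-7-iodooctane.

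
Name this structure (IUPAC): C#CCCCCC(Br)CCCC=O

The longest carbon chain that includes the –CHO group and the multiple bond has 11 carbons, so the parent hydride is undecane.
An aldehyde (terminal –CHO) is the principal characteristic group, giving the suffix -al.
The chain contains a C≡C triple bond, so the unsaturation ending is -yne.
Number the chain so that the aldehyde carbon is C-1 by definition.
This places the triple bond between C-10 and C-11; a bromo group at C-5.
The name is 5-bromoundec-10-ynal.

5-bromoundec-10-ynal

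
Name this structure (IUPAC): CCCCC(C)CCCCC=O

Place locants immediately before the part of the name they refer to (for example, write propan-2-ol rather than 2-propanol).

The longest chain bearing the –CHO group is 10 carbons long (decane).
The highest-priority functional group is an aldehyde (terminal –CHO), so the name ends in -al.
The numbering direction is chosen so that the aldehyde carbon is C-1 by definition.
With this numbering: a methyl group at C-6.
Putting it together: 6-methyldecanal.

6-methyldecanal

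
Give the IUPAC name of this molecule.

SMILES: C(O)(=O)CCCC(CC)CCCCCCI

5-ethyl-11-iodoundecanoic acid

The longest chain bearing the –COOH group is 11 carbons long (undecane).
The highest-priority functional group is a carboxylic acid (terminal –COOH), so the name ends in -oic acid.
Number the chain so that the carboxylic acid carbon is C-1 by definition.
This places an ethyl group at C-5; an iodo group at C-11.
The substituents are ordered alphabetically, ignoring any di-/tri- multipliers.
Putting it together: 5-ethyl-11-iodoundecanoic acid.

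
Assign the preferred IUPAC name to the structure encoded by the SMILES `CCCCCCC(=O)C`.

The longest carbon chain that includes the carbonyl has 8 carbons, so the parent hydride is octane.
The principal characteristic group is a ketone (C=O on an internal carbon), named with the suffix -one.
Choose the numbering such that numbering from this end puts the carbonyl group at C-2 rather than C-7.
With this numbering: the carbonyl at C-2.
Assembling the pieces gives octan-2-one.

octan-2-one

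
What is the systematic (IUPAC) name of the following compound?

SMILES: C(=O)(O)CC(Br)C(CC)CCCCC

3-bromo-4-ethylnonanoic acid

The longest chain bearing the –COOH group is 9 carbons long (nonane).
The highest-priority functional group is a carboxylic acid (terminal –COOH), so the name ends in -oic acid.
The numbering direction is chosen so that the carboxylic acid carbon is C-1 by definition.
This places a bromo group at C-3; an ethyl group at C-4.
Substituent prefixes are cited in alphabetical order (multiplying prefixes like di-/tri- are ignored for ordering).
The name is 3-bromo-4-ethylnonanoic acid.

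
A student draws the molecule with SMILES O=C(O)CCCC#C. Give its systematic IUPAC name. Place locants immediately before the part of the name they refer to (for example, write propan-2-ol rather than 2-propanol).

hex-5-ynoic acid

The longest carbon chain that includes the –COOH group and the multiple bond has 6 carbons, so the parent hydride is hexane.
The principal characteristic group is a carboxylic acid (terminal –COOH), named with the suffix -oic acid.
A C≡C triple bond in the chain gives the infix -yne-.
The numbering direction is chosen so that the carboxylic acid carbon is C-1 by definition.
That gives the triple bond between C-5 and C-6.
Assembling the pieces gives hex-5-ynoic acid.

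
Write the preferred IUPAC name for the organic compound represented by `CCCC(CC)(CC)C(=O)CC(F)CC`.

6,6-diethyl-3-fluorononan-5-one

The longest carbon chain that includes the carbonyl has 9 carbons, so the parent hydride is nonane.
The highest-priority functional group is a ketone (C=O on an internal carbon), so the name ends in -one.
Choose the numbering such that the substituent locant set {3,6,6} is lower than {4,4,7} at the first point of difference.
This places the carbonyl at C-5; two ethyl groups at C-6; a fluoro group at C-3.
Substituent prefixes are cited in alphabetical order (multiplying prefixes like di-/tri- are ignored for ordering).
Assembling the pieces gives 6,6-diethyl-3-fluorononan-5-one.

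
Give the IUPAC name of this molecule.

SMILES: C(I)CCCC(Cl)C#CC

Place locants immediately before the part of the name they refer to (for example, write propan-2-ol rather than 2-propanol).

4-chloro-8-iodooct-2-yne

The longest chain bearing the multiple bond is 8 carbons long (octane).
A C≡C triple bond in the chain gives the infix -yne-.
Choose the numbering such that numbering from this end puts the triple bond at C-2 rather than C-6.
This places the triple bond between C-2 and C-3; a chloro group at C-4; an iodo group at C-8.
Substituent prefixes are cited in alphabetical order (multiplying prefixes like di-/tri- are ignored for ordering).
Assembling the pieces gives 4-chloro-8-iodooct-2-yne.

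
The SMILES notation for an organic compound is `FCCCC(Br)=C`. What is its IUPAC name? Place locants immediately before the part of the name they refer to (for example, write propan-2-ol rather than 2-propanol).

The longest chain bearing the multiple bond is 5 carbons long (pentane).
A C=C double bond in the chain gives the infix -ene-.
Choose the numbering such that numbering from this end puts the double bond at C-1 rather than C-4.
That gives the double bond between C-1 and C-2; a bromo group at C-2; a fluoro group at C-5.
Prefixes are listed alphabetically: bromo, fluoro.
The name is 2-bromo-5-fluoropent-1-ene.

2-bromo-5-fluoropent-1-ene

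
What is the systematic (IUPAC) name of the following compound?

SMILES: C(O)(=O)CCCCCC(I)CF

8-fluoro-7-iodooctanoic acid

Counting along the main chain through the –COOH group gives 8 carbons: the parent is octane.
The highest-priority functional group is a carboxylic acid (terminal –COOH), so the name ends in -oic acid.
Number the chain so that the carboxylic acid carbon is C-1 by definition.
That gives a fluoro group at C-8; an iodo group at C-7.
Prefixes are listed alphabetically: fluoro, iodo.
Putting it together: 8-fluoro-7-iodooctanoic acid.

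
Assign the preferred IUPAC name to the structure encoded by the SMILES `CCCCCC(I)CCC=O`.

The longest carbon chain that includes the –CHO group has 9 carbons, so the parent hydride is nonane.
The highest-priority functional group is an aldehyde (terminal –CHO), so the name ends in -al.
Number the chain so that the aldehyde carbon is C-1 by definition.
That gives an iodo group at C-4.
The name is 4-iodononanal.

4-iodononanal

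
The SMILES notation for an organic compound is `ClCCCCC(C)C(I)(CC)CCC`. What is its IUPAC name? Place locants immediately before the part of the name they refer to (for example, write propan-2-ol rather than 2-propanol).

1-chloro-6-ethyl-6-iodo-5-methylnonane

The longest carbon chain is 9 atoms: the parent is nonane.
Number the chain so that the substituent locant set {1,5,6,6} is lower than {4,4,5,9} at the first point of difference.
This places a chloro group at C-1; an ethyl group at C-6; an iodo group at C-6; a methyl group at C-5.
The substituents are ordered alphabetically, ignoring any di-/tri- multipliers.
The name is 1-chloro-6-ethyl-6-iodo-5-methylnonane.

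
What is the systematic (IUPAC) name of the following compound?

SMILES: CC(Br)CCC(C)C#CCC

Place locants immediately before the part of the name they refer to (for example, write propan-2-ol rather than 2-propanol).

The longest chain bearing the multiple bond is 9 carbons long (nonane).
The chain contains a C≡C triple bond, so the unsaturation ending is -yne.
Number the chain so that numbering from this end puts the triple bond at C-3 rather than C-6.
That gives the triple bond between C-3 and C-4; a bromo group at C-8; a methyl group at C-5.
Prefixes are listed alphabetically: bromo, methyl.
Assembling the pieces gives 8-bromo-5-methylnon-3-yne.

8-bromo-5-methylnon-3-yne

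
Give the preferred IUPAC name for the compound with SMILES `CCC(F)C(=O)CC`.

4-fluorohexan-3-one

The longest carbon chain that includes the carbonyl has 6 carbons, so the parent hydride is hexane.
The highest-priority functional group is a ketone (C=O on an internal carbon), so the name ends in -one.
The numbering direction is chosen so that numbering from this end puts the carbonyl group at C-3 rather than C-4.
With this numbering: the carbonyl at C-3; a fluoro group at C-4.
Putting it together: 4-fluorohexan-3-one.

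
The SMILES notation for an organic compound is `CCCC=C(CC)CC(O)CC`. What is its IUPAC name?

5-ethylnon-5-en-3-ol

Counting along the main chain through the –OH group and the multiple bond gives 9 carbons: the parent is nonane.
An alcohol (–OH) is the principal characteristic group, giving the suffix -ol.
A C=C double bond in the chain gives the infix -ene-.
The numbering direction is chosen so that numbering from this end puts the hydroxyl group at C-3 rather than C-7.
That gives the hydroxyl at C-3; the double bond between C-5 and C-6; an ethyl group at C-5.
Putting it together: 5-ethylnon-5-en-3-ol.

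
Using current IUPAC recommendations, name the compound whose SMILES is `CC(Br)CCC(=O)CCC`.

The longest chain bearing the carbonyl is 8 carbons long (octane).
The highest-priority functional group is a ketone (C=O on an internal carbon), so the name ends in -one.
Choose the numbering such that numbering from this end puts the carbonyl group at C-4 rather than C-5.
With this numbering: the carbonyl at C-4; a bromo group at C-7.
The name is 7-bromooctan-4-one.

7-bromooctan-4-one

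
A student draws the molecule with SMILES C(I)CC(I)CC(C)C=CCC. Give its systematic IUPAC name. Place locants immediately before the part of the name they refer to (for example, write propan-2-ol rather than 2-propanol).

The longest chain bearing the multiple bond is 9 carbons long (nonane).
There is one C=C double bond, indicated by the ending -ene.
Choose the numbering such that numbering from this end puts the double bond at C-3 rather than C-6.
This places the double bond between C-3 and C-4; iodo groups at C-7 and C-9; a methyl group at C-5.
Prefixes are listed alphabetically: iodo, methyl.
The name is 7,9-diiodo-5-methylnon-3-ene.

7,9-diiodo-5-methylnon-3-ene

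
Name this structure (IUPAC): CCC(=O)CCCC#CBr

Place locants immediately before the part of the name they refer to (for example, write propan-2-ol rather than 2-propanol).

The longest chain bearing the carbonyl and the multiple bond is 8 carbons long (octane).
The principal characteristic group is a ketone (C=O on an internal carbon), named with the suffix -one.
A C≡C triple bond in the chain gives the infix -yne-.
Number the chain so that numbering from this end puts the carbonyl group at C-3 rather than C-6.
With this numbering: the carbonyl at C-3; the triple bond between C-7 and C-8; a bromo group at C-8.
Putting it together: 8-bromooct-7-yn-3-one.

8-bromooct-7-yn-3-one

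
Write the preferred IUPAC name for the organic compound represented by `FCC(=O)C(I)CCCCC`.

The longest chain bearing the carbonyl is 8 carbons long (octane).
A ketone (C=O on an internal carbon) is the principal characteristic group, giving the suffix -one.
Number the chain so that numbering from this end puts the carbonyl group at C-2 rather than C-7.
That gives the carbonyl at C-2; a fluoro group at C-1; an iodo group at C-3.
Prefixes are listed alphabetically: fluoro, iodo.
Assembling the pieces gives 1-fluoro-3-iodooctan-2-one.

1-fluoro-3-iodooctan-2-one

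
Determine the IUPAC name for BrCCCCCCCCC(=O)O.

The longest carbon chain that includes the –COOH group has 9 carbons, so the parent hydride is nonane.
The highest-priority functional group is a carboxylic acid (terminal –COOH), so the name ends in -oic acid.
The numbering direction is chosen so that the carboxylic acid carbon is C-1 by definition.
That gives a bromo group at C-9.
The name is 9-bromononanoic acid.

9-bromononanoic acid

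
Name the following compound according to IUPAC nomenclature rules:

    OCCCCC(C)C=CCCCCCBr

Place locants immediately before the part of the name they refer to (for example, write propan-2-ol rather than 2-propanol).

12-bromo-5-methyldodec-6-en-1-ol

The longest chain bearing the –OH group and the multiple bond is 12 carbons long (dodecane).
An alcohol (–OH) is the principal characteristic group, giving the suffix -ol.
The chain contains a C=C double bond, so the unsaturation ending is -ene.
The numbering direction is chosen so that numbering from this end puts the hydroxyl group at C-1 rather than C-12.
With this numbering: the hydroxyl at C-1; the double bond between C-6 and C-7; a bromo group at C-12; a methyl group at C-5.
Prefixes are listed alphabetically: bromo, methyl.
Putting it together: 12-bromo-5-methyldodec-6-en-1-ol.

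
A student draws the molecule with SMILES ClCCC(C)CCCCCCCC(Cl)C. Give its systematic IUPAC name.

The parent chain contains 12 carbons (dodecane).
Choose the numbering such that the substituent locant set {1,3,11} is lower than {2,10,12} at the first point of difference.
That gives chloro groups at C-1 and C-11; a methyl group at C-3.
Prefixes are listed alphabetically: chloro, methyl.
The name is 1,11-dichloro-3-methyldodecane.

1,11-dichloro-3-methyldodecane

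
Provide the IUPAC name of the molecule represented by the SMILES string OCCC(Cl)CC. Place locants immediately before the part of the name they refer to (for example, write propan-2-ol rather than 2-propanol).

3-chloropentan-1-ol

Counting along the main chain through the –OH group gives 5 carbons: the parent is pentane.
An alcohol (–OH) is the principal characteristic group, giving the suffix -ol.
The numbering direction is chosen so that numbering from this end puts the hydroxyl group at C-1 rather than C-5.
That gives the hydroxyl at C-1; a chloro group at C-3.
Putting it together: 3-chloropentan-1-ol.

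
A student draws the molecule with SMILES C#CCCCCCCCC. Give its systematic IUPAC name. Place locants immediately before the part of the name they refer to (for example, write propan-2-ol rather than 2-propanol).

dec-1-yne

The longest carbon chain that includes the multiple bond has 10 carbons, so the parent hydride is decane.
A C≡C triple bond in the chain gives the infix -yne-.
Number the chain so that numbering from this end puts the triple bond at C-1 rather than C-9.
That gives the triple bond between C-1 and C-2.
The name is dec-1-yne.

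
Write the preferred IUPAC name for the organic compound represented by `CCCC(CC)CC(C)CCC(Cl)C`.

The longest continuous carbon chain has 10 atoms, so the parent hydride is decane.
Choose the numbering such that the substituent locant set {2,5,7} is lower than {4,6,9} at the first point of difference.
This places a chloro group at C-2; an ethyl group at C-7; a methyl group at C-5.
Substituent prefixes are cited in alphabetical order (multiplying prefixes like di-/tri- are ignored for ordering).
The name is 2-chloro-7-ethyl-5-methyldecane.

2-chloro-7-ethyl-5-methyldecane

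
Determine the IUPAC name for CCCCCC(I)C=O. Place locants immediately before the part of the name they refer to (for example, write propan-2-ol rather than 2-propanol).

The longest chain bearing the –CHO group is 7 carbons long (heptane).
The highest-priority functional group is an aldehyde (terminal –CHO), so the name ends in -al.
Choose the numbering such that the aldehyde carbon is C-1 by definition.
This places an iodo group at C-2.
The name is 2-iodoheptanal.

2-iodoheptanal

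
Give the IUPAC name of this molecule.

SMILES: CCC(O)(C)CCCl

1-chloro-3-methylpentan-3-ol

The longest carbon chain that includes the –OH group has 5 carbons, so the parent hydride is pentane.
The highest-priority functional group is an alcohol (–OH), so the name ends in -ol.
Number the chain so that the substituent locant set {1,3} is lower than {3,5} at the first point of difference.
That gives the hydroxyl at C-3; a chloro group at C-1; a methyl group at C-3.
The substituents are ordered alphabetically, ignoring any di-/tri- multipliers.
Putting it together: 1-chloro-3-methylpentan-3-ol.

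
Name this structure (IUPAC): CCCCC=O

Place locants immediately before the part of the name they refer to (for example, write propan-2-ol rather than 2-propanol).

The longest carbon chain that includes the –CHO group has 5 carbons, so the parent hydride is pentane.
The principal characteristic group is an aldehyde (terminal –CHO), named with the suffix -al.
The numbering direction is chosen so that the aldehyde carbon is C-1 by definition.
Putting it together: pentanal.

pentanal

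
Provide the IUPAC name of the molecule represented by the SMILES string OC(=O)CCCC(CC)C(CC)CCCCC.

5,6-diethylundecanoic acid

The longest chain bearing the –COOH group is 11 carbons long (undecane).
The principal characteristic group is a carboxylic acid (terminal –COOH), named with the suffix -oic acid.
The numbering direction is chosen so that the carboxylic acid carbon is C-1 by definition.
With this numbering: ethyl groups at C-5 and C-6.
Assembling the pieces gives 5,6-diethylundecanoic acid.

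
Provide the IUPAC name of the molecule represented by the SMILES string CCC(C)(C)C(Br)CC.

4-bromo-3,3-dimethylhexane

The parent chain contains 6 carbons (hexane).
The numbering direction is chosen so that the substituent locant set {3,3,4} is lower than {3,4,4} at the first point of difference.
This places a bromo group at C-4; two methyl groups at C-3.
The substituents are ordered alphabetically, ignoring any di-/tri- multipliers.
Putting it together: 4-bromo-3,3-dimethylhexane.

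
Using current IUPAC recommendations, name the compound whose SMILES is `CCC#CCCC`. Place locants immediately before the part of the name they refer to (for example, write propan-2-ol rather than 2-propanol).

The longest chain bearing the multiple bond is 7 carbons long (heptane).
There is one C≡C triple bond, indicated by the ending -yne.
Choose the numbering such that numbering from this end puts the triple bond at C-3 rather than C-4.
This places the triple bond between C-3 and C-4.
The name is hept-3-yne.

hept-3-yne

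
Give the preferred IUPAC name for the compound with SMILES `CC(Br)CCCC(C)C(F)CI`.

The parent chain contains 8 carbons (octane).
Choose the numbering such that the substituent locant set {1,2,3,7} is lower than {2,6,7,8} at the first point of difference.
With this numbering: a bromo group at C-7; a fluoro group at C-2; an iodo group at C-1; a methyl group at C-3.
Prefixes are listed alphabetically: bromo, fluoro, iodo, methyl.
Assembling the pieces gives 7-bromo-2-fluoro-1-iodo-3-methyloctane.

7-bromo-2-fluoro-1-iodo-3-methyloctane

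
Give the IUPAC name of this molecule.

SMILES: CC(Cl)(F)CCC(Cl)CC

The longest carbon chain is 7 atoms: the parent is heptane.
Number the chain so that the substituent locant set {2,2,5} is lower than {3,6,6} at the first point of difference.
That gives chloro groups at C-2 and C-5; a fluoro group at C-2.
Substituent prefixes are cited in alphabetical order (multiplying prefixes like di-/tri- are ignored for ordering).
Putting it together: 2,5-dichloro-2-fluoroheptane.

2,5-dichloro-2-fluoroheptane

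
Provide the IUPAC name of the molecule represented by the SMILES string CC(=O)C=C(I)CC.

The longest chain bearing the carbonyl and the multiple bond is 6 carbons long (hexane).
The principal characteristic group is a ketone (C=O on an internal carbon), named with the suffix -one.
A C=C double bond in the chain gives the infix -ene-.
Choose the numbering such that numbering from this end puts the carbonyl group at C-2 rather than C-5.
This places the carbonyl at C-2; the double bond between C-3 and C-4; an iodo group at C-4.
Putting it together: 4-iodohex-3-en-2-one.

4-iodohex-3-en-2-one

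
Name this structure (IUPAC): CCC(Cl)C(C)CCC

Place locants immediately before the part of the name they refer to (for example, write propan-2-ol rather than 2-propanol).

The longest continuous carbon chain has 7 atoms, so the parent hydride is heptane.
Choose the numbering such that the substituent locant set {3,4} is lower than {4,5} at the first point of difference.
With this numbering: a chloro group at C-3; a methyl group at C-4.
Substituent prefixes are cited in alphabetical order (multiplying prefixes like di-/tri- are ignored for ordering).
Assembling the pieces gives 3-chloro-4-methylheptane.

3-chloro-4-methylheptane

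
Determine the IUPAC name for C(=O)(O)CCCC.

pentanoic acid

The longest chain bearing the –COOH group is 5 carbons long (pentane).
The principal characteristic group is a carboxylic acid (terminal –COOH), named with the suffix -oic acid.
Choose the numbering such that the carboxylic acid carbon is C-1 by definition.
Assembling the pieces gives pentanoic acid.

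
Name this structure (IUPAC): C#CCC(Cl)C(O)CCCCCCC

The longest chain bearing the –OH group and the multiple bond is 12 carbons long (dodecane).
The highest-priority functional group is an alcohol (–OH), so the name ends in -ol.
The chain contains a C≡C triple bond, so the unsaturation ending is -yne.
The numbering direction is chosen so that numbering from this end puts the hydroxyl group at C-5 rather than C-8.
With this numbering: the hydroxyl at C-5; the triple bond between C-1 and C-2; a chloro group at C-4.
Putting it together: 4-chlorododec-1-yn-5-ol.

4-chlorododec-1-yn-5-ol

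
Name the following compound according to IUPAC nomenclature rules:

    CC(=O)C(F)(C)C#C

The longest carbon chain that includes the carbonyl and the multiple bond has 5 carbons, so the parent hydride is pentane.
A ketone (C=O on an internal carbon) is the principal characteristic group, giving the suffix -one.
A C≡C triple bond in the chain gives the infix -yne-.
The numbering direction is chosen so that numbering from this end puts the carbonyl group at C-2 rather than C-4.
This places the carbonyl at C-2; the triple bond between C-4 and C-5; a fluoro group at C-3; a methyl group at C-3.
Substituent prefixes are cited in alphabetical order (multiplying prefixes like di-/tri- are ignored for ordering).
Putting it together: 3-fluoro-3-methylpent-4-yn-2-one.

3-fluoro-3-methylpent-4-yn-2-one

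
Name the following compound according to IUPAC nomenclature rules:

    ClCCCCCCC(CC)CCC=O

10-chloro-4-ethyldecanal

The longest chain bearing the –CHO group is 10 carbons long (decane).
The highest-priority functional group is an aldehyde (terminal –CHO), so the name ends in -al.
The numbering direction is chosen so that the aldehyde carbon is C-1 by definition.
With this numbering: a chloro group at C-10; an ethyl group at C-4.
Substituent prefixes are cited in alphabetical order (multiplying prefixes like di-/tri- are ignored for ordering).
Putting it together: 10-chloro-4-ethyldecanal.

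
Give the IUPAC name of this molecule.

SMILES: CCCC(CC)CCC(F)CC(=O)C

The longest chain bearing the carbonyl is 10 carbons long (decane).
A ketone (C=O on an internal carbon) is the principal characteristic group, giving the suffix -one.
Choose the numbering such that numbering from this end puts the carbonyl group at C-2 rather than C-9.
This places the carbonyl at C-2; an ethyl group at C-7; a fluoro group at C-4.
Substituent prefixes are cited in alphabetical order (multiplying prefixes like di-/tri- are ignored for ordering).
The name is 7-ethyl-4-fluorodecan-2-one.

7-ethyl-4-fluorodecan-2-one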